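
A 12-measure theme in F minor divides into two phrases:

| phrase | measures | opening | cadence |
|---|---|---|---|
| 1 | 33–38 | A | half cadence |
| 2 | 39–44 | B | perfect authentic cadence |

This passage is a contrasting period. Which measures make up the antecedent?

The antecedent is the phrase ending with the weaker cadence (half cadence, phrase 1) and the consequent the one ending more conclusively (perfect authentic cadence, phrase 2); the antecedent is mm. 33–38.

measures 33–38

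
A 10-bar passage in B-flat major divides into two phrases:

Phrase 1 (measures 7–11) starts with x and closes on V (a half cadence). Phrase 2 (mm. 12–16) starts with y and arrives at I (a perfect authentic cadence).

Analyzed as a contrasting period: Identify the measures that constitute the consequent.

The antecedent is the phrase ending with the weaker cadence (half cadence, phrase 1) and the consequent the one ending more conclusively (perfect authentic cadence, phrase 2); the consequent is mm. 12-16.

measures 12–16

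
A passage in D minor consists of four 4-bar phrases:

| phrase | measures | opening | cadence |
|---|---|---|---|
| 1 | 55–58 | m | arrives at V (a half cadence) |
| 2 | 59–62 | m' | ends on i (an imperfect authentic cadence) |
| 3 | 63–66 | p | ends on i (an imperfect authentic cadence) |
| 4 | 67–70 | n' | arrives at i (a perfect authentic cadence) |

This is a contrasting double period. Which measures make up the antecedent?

In a double period the first pair of phrases (ending imperfect authentic cadence) is the large antecedent and the second pair (ending perfect authentic cadence) is the large consequent; the antecedent is measures 55–62.

measures 55–62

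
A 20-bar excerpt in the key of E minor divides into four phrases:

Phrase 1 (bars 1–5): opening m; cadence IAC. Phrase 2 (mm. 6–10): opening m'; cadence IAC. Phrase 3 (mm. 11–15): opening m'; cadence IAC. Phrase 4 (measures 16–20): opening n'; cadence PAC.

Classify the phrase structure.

Four phrases in two halves: the first half (mm. 1–10) ends with an imperfect authentic cadence, the second (mm. 11–20) with a perfect authentic cadence — a large antecedent–consequent pair, i.e. a double period.
Phrase 3 begins with the same material as phrase 1, making it parallel.

parallel double period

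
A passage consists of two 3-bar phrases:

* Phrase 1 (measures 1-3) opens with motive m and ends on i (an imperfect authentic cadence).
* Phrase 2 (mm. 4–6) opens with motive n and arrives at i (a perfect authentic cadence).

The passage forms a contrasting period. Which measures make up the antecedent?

The antecedent is the phrase ending with the weaker cadence (imperfect authentic cadence, phrase 1) and the consequent the one ending more conclusively (perfect authentic cadence, phrase 2); the antecedent is bars 1–3.

measures 1–3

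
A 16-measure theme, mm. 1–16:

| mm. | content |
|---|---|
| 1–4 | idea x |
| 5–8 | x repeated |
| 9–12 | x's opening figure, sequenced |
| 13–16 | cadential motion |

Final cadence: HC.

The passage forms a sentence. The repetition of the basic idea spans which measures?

measures 5–8

The presentation of a sentence is the basic idea (mm. 1-4) plus its repetition (mm. 5–8); the repetition of the basic idea is therefore mm. 5–8.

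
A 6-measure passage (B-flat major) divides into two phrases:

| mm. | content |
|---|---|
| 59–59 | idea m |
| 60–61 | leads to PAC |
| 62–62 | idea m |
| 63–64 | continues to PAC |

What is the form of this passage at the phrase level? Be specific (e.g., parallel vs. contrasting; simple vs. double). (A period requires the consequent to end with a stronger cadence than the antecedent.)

Both phrases have the same opening (m) and the same cadence (perfect authentic cadence): the second is a restatement, not a consequent, so this is a repeated phrase rather than a period.

repeated phrase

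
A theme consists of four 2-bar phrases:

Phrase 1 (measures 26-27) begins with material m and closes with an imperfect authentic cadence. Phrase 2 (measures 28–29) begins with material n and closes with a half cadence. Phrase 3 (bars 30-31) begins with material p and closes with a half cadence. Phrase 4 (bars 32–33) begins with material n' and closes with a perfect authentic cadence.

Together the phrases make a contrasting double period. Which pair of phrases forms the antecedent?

phrases 1 and 2

In a double period the first pair of phrases (ending half cadence) is the large antecedent and the second pair (ending perfect authentic cadence) is the large consequent; the antecedent is phrases 1 and 2.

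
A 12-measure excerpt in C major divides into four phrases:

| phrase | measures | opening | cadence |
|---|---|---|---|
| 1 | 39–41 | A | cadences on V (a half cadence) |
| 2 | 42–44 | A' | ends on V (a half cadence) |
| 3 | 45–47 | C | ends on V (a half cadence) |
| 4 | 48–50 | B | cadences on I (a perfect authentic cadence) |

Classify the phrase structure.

Four phrases in two halves: the first half (mm. 39–44) ends with a half cadence, the second (bars 45–50) with a perfect authentic cadence — a large antecedent–consequent pair, i.e. a double period.
Phrase 3 begins with different material from phrase 1, making it contrasting.

contrasting double period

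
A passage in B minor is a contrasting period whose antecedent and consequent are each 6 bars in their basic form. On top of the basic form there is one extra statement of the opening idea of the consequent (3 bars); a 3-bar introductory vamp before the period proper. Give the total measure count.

18 measures

Basic contrasting period: 6 + 6 = 12 bars.
12 (basic form) + 3 (extra statement) + 3 (introduction) = 18.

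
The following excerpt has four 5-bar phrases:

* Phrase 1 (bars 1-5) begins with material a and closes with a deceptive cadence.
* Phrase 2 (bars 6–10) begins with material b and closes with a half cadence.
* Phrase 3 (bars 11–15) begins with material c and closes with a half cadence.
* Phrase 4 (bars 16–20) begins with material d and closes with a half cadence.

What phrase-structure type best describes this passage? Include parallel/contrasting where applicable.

Phrase 4 ends with a half cadence, no stronger than phrase 2's half cadence, so the four phrases do not form a double period; nor do phrases 3–4 duplicate 1–2, so it is not a repeated period. With no phrase reaching a conclusive cadence, the passage is a phrase group.

phrase group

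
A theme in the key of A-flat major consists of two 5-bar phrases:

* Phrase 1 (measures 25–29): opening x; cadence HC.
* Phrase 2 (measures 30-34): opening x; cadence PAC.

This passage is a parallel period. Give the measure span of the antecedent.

measures 25–29

The antecedent is the phrase ending with the weaker cadence (half cadence, phrase 1) and the consequent the one ending more conclusively (perfect authentic cadence, phrase 2); the antecedent is mm. 25–29.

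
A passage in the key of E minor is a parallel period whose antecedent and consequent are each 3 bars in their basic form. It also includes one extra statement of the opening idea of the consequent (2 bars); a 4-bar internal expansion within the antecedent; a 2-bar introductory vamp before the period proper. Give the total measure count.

14 measures

Basic parallel period: 3 + 3 = 6 bars.
6 (basic form) + 2 (extra statement) + 4 (internal expansion) + 2 (introduction) = 14.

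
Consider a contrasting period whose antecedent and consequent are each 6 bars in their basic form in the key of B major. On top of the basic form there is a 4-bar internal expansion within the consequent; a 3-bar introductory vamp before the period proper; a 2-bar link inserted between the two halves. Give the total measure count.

21 measures

Basic contrasting period: 6 + 6 = 12 bars.
12 (basic form) + 4 (internal expansion) + 3 (introduction) + 2 (link) = 21.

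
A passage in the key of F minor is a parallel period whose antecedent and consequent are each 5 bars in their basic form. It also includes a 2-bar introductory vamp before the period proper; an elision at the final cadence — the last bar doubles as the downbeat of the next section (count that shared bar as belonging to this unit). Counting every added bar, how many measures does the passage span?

Basic parallel period: 5 + 5 = 10 bars.
10 (basic form) + 2 (introduction) = 12.
The elision shares a bar with the next section but does not change this unit's count.

12 measures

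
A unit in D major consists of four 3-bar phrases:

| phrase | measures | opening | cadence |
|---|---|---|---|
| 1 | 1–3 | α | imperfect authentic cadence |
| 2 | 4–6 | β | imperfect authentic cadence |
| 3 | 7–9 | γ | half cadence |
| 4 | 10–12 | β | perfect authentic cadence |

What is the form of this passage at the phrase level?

contrasting double period

Four phrases in two halves: the first half (mm. 1–6) ends with an imperfect authentic cadence, the second (mm. 7-12) with a perfect authentic cadence — a large antecedent–consequent pair, i.e. a double period.
Phrase 3 begins with different material from phrase 1, making it contrasting.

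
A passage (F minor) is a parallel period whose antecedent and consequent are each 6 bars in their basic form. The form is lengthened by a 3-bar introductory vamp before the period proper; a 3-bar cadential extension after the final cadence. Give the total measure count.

Basic parallel period: 6 + 6 = 12 bars.
12 (basic form) + 3 (introduction) + 3 (cadential extension) = 18.

18 measures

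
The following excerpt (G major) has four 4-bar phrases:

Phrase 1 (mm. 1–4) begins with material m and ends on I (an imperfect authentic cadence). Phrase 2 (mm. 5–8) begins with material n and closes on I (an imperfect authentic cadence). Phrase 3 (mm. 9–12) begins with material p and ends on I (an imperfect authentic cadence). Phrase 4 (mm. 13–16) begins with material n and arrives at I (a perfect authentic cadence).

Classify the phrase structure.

contrasting double period

Four phrases in two halves: the first half (mm. 1-8) ends with an imperfect authentic cadence, the second (mm. 9–16) with a perfect authentic cadence — a large antecedent–consequent pair, i.e. a double period.
Phrase 3 begins with different material from phrase 1, making it contrasting.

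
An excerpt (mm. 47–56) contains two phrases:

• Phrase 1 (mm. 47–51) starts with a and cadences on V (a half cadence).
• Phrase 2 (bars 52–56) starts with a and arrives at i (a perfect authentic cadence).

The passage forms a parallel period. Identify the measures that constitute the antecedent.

The antecedent is the phrase ending with the weaker cadence (half cadence, phrase 1) and the consequent the one ending more conclusively (perfect authentic cadence, phrase 2); the antecedent is mm. 47-51.

measures 47–51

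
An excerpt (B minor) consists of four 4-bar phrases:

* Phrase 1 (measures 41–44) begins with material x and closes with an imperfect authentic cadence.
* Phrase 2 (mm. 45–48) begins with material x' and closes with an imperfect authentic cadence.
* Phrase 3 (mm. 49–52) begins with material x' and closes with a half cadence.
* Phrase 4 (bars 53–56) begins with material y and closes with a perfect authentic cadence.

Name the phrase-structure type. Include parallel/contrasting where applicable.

Four phrases in two halves: the first half (measures 41–48) ends with an imperfect authentic cadence, the second (bars 49–56) with a perfect authentic cadence — a large antecedent–consequent pair, i.e. a double period.
Phrase 3 begins with the same material as phrase 1, making it parallel.

parallel double period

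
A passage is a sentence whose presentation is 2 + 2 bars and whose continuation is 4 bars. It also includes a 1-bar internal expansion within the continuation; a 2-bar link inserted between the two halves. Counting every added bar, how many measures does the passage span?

Basic sentence: 2 + 2 + 4 = 8 bars.
8 (basic form) + 1 (internal expansion) + 2 (link) = 11.

11 measures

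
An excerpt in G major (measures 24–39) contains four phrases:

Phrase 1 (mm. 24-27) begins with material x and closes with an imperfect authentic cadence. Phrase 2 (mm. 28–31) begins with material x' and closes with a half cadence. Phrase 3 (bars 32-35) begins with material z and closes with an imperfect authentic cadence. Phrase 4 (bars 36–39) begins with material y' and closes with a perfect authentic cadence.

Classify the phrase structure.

Four phrases in two halves: the first half (mm. 24–31) ends with a half cadence, the second (mm. 32–39) with a perfect authentic cadence — a large antecedent–consequent pair, i.e. a double period.
Phrase 3 begins with different material from phrase 1, making it contrasting.

contrasting double period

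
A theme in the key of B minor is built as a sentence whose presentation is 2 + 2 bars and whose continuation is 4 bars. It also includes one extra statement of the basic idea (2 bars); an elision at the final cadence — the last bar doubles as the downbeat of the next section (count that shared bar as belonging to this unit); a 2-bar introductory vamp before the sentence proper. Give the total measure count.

12 measures

Basic sentence: 2 + 2 + 4 = 8 bars.
8 (basic form) + 2 (extra statement) + 2 (introduction) = 12.
The elision shares a bar with the next section but does not change this unit's count.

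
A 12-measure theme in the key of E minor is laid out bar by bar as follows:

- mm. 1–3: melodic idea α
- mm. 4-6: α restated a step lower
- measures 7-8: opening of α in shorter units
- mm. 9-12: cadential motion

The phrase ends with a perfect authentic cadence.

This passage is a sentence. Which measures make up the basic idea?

The presentation of a sentence is the basic idea (measures 1–3) plus its repetition (mm. 4-6); the basic idea is therefore bars 1–3.

measures 1–3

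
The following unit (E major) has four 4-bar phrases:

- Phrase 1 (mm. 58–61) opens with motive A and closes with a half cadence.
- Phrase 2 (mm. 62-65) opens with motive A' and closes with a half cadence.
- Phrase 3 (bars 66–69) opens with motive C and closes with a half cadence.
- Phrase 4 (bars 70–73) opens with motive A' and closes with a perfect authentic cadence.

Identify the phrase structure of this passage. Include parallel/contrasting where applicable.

Four phrases in two halves: the first half (bars 58–65) ends with a half cadence, the second (measures 66–73) with a perfect authentic cadence — a large antecedent–consequent pair, i.e. a double period.
Phrase 3 begins with different material from phrase 1, making it contrasting.

contrasting double period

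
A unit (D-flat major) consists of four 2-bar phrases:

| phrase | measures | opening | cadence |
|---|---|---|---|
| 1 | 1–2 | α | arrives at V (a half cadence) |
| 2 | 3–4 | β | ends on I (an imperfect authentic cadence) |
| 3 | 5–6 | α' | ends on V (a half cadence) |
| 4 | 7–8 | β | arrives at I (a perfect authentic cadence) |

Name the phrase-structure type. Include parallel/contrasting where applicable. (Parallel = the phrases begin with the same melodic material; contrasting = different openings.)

Four phrases in two halves: the first half (mm. 1-4) ends with an imperfect authentic cadence, the second (mm. 5–8) with a perfect authentic cadence — a large antecedent–consequent pair, i.e. a double period.
Phrase 3 begins with the same material as phrase 1, making it parallel.

parallel double period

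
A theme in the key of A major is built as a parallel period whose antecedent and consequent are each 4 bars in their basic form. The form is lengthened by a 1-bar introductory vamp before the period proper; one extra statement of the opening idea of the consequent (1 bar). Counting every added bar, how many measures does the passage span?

Basic parallel period: 4 + 4 = 8 bars.
8 (basic form) + 1 (introduction) + 1 (extra statement) = 10.

10 measures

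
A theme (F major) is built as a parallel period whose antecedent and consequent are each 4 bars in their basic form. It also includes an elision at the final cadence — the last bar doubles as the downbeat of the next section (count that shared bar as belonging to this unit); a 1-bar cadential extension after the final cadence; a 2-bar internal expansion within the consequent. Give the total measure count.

11 measures

Basic parallel period: 4 + 4 = 8 bars.
8 (basic form) + 1 (cadential extension) + 2 (internal expansion) = 11.
The elision shares a bar with the next section but does not change this unit's count.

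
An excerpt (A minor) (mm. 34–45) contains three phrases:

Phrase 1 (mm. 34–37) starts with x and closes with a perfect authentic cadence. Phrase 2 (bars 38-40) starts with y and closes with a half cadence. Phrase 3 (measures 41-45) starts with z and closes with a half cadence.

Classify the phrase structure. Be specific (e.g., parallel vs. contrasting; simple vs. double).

The final phrase closes with a half cadence, which is not stronger than the preceding half cadence; the 3 phrases lack an overall antecedent–consequent design and so form a phrase group.

phrase group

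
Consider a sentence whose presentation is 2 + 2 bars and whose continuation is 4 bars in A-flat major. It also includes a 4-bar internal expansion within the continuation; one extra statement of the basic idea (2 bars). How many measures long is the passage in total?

14 measures

Basic sentence: 2 + 2 + 4 = 8 bars.
8 (basic form) + 4 (internal expansion) + 2 (extra statement) = 14.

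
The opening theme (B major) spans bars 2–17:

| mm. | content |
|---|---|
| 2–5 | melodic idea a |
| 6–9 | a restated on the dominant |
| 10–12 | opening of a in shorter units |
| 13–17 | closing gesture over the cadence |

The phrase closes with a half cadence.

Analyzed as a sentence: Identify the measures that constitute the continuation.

After the presentation (measures 2-9), the continuation covers the fragmentation through the cadence: bars 10–17.

measures 10–17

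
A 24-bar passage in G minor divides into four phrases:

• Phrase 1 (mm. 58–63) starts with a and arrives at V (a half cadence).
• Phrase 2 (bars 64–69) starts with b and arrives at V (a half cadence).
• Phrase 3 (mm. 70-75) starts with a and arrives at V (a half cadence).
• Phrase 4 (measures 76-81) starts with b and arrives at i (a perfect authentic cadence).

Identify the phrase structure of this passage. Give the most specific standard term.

Four phrases in two halves: the first half (measures 58–69) ends with a half cadence, the second (measures 70–81) with a perfect authentic cadence — a large antecedent–consequent pair, i.e. a double period.
Phrase 3 begins with the same material as phrase 1, making it parallel.

parallel double period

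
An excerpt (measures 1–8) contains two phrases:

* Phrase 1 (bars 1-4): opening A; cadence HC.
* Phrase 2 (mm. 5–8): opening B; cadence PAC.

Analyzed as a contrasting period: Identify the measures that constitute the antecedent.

measures 1–4

The antecedent is the phrase ending with the weaker cadence (half cadence, phrase 1) and the consequent the one ending more conclusively (perfect authentic cadence, phrase 2); the antecedent is mm. 1–4.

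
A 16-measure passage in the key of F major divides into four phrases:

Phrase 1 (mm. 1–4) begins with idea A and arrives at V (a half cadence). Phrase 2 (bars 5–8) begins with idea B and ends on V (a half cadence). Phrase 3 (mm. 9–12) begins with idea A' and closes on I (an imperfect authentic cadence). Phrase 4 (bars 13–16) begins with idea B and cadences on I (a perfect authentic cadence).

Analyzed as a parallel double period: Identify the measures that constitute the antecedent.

measures 1–8

In a double period the four phrases pair into a large antecedent (phrases 1–2, ending half cadence) and a large consequent (phrases 3–4, ending perfect authentic cadence). The antecedent spans bars 1–8.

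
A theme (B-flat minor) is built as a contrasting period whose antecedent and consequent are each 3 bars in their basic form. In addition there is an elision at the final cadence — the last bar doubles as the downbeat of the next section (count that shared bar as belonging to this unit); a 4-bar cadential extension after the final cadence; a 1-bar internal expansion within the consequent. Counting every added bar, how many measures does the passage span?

Basic contrasting period: 3 + 3 = 6 bars.
6 (basic form) + 4 (cadential extension) + 1 (internal expansion) = 11.
The elision shares a bar with the next section but does not change this unit's count.

11 measures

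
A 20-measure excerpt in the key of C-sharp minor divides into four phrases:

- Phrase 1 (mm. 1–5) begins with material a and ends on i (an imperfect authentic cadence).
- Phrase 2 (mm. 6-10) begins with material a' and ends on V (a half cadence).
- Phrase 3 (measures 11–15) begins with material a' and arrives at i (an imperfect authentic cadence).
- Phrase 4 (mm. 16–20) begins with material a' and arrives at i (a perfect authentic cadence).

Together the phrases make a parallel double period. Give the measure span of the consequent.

In a double period the first pair of phrases (ending half cadence) is the large antecedent and the second pair (ending perfect authentic cadence) is the large consequent; the consequent is measures 11–20.

measures 11–20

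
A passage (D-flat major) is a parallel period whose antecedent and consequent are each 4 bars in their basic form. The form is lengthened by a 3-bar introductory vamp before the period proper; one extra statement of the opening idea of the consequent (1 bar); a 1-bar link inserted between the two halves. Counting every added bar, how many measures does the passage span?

Basic parallel period: 4 + 4 = 8 bars.
8 (basic form) + 3 (introduction) + 1 (extra statement) + 1 (link) = 13.

13 measures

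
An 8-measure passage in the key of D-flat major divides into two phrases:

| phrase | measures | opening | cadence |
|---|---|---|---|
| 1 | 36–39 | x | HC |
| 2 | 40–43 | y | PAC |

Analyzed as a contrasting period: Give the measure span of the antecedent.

The antecedent is the phrase ending with the weaker cadence (half cadence, phrase 1) and the consequent the one ending more conclusively (perfect authentic cadence, phrase 2); the antecedent is mm. 36–39.

measures 36–39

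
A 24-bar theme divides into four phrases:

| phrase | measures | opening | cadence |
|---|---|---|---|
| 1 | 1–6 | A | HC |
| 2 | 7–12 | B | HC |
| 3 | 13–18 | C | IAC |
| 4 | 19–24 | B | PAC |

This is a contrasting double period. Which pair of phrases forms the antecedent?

In a double period the first pair of phrases (ending half cadence) is the large antecedent and the second pair (ending perfect authentic cadence) is the large consequent; the antecedent is phrases 1 and 2.

phrases 1 and 2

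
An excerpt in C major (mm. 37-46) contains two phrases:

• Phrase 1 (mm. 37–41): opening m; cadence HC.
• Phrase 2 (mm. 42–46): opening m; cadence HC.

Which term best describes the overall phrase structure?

Both phrases have the same opening (m) and the same cadence (half cadence): the second is a restatement, not a consequent, so this is a repeated phrase rather than a period.

repeated phrase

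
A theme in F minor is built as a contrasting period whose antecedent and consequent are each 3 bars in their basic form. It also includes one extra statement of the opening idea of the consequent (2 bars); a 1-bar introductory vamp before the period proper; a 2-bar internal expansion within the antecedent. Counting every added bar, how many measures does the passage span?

11 measures

Basic contrasting period: 3 + 3 = 6 bars.
6 (basic form) + 2 (extra statement) + 1 (introduction) + 2 (internal expansion) = 11.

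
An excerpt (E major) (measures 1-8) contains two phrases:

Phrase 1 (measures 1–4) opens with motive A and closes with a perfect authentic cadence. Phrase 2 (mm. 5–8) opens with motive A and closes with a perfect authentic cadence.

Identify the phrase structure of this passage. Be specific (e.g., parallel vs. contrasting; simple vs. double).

Both phrases have the same opening (A) and the same cadence (perfect authentic cadence): the second is a restatement, not a consequent, so this is a repeated phrase rather than a period.

repeated phrase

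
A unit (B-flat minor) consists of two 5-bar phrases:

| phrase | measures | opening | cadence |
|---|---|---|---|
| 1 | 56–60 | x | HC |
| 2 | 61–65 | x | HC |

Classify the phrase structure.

Both phrases have the same opening (x) and the same cadence (half cadence): the second is a restatement, not a consequent, so this is a repeated phrase rather than a period.

repeated phrase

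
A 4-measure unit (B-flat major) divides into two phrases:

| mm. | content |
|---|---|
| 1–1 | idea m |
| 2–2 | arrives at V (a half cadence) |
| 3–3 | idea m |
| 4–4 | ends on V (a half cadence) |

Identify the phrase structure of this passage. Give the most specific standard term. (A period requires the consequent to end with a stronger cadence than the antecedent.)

Both phrases have the same opening (m) and the same cadence (half cadence): the second is a restatement, not a consequent, so this is a repeated phrase rather than a period.

repeated phrase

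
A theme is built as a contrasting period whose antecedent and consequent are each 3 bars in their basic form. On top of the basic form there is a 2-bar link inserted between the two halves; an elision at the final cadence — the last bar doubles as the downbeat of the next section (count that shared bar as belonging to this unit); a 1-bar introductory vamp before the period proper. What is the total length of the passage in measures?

Basic contrasting period: 3 + 3 = 6 bars.
6 (basic form) + 2 (link) + 1 (introduction) = 9.
The elision shares a bar with the next section but does not change this unit's count.

9 measures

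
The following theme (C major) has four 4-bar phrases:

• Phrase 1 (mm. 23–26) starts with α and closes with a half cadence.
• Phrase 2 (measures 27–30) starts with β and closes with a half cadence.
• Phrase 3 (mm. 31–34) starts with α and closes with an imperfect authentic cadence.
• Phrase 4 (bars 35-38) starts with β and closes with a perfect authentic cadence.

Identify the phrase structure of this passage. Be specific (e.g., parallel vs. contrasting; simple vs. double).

parallel double period

Four phrases in two halves: the first half (mm. 23-30) ends with a half cadence, the second (mm. 31-38) with a perfect authentic cadence — a large antecedent–consequent pair, i.e. a double period.
Phrase 3 begins with the same material as phrase 1, making it parallel.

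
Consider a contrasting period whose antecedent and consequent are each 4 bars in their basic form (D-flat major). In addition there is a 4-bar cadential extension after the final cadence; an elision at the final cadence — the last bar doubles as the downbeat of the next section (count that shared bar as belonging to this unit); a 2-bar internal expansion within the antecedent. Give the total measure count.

14 measures

Basic contrasting period: 4 + 4 = 8 bars.
8 (basic form) + 4 (cadential extension) + 2 (internal expansion) = 14.
The elision shares a bar with the next section but does not change this unit's count.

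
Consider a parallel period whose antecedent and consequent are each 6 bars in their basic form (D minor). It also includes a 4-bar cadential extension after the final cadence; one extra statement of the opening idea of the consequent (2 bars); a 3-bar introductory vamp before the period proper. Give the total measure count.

21 measures

Basic parallel period: 6 + 6 = 12 bars.
12 (basic form) + 4 (cadential extension) + 2 (extra statement) + 3 (introduction) = 21.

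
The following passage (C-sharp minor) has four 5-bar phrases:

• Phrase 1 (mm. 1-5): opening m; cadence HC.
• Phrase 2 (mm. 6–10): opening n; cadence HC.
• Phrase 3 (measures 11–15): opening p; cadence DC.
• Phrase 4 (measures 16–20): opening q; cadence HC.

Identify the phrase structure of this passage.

Phrase 4 ends with a half cadence, no stronger than phrase 2's half cadence, so the four phrases do not form a double period; nor do phrases 3–4 duplicate 1–2, so it is not a repeated period. With no phrase reaching a conclusive cadence, the passage is a phrase group.

phrase group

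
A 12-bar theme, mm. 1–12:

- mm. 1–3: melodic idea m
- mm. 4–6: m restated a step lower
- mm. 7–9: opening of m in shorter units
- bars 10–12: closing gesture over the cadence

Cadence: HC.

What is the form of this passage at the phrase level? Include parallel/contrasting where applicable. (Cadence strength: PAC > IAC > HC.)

Basic idea (bars 1-3) + its repetition (mm. 4–6) form the presentation; fragmentation and cadence (bars 7–12) form the continuation — the 12-bar whole is a sentence.

sentence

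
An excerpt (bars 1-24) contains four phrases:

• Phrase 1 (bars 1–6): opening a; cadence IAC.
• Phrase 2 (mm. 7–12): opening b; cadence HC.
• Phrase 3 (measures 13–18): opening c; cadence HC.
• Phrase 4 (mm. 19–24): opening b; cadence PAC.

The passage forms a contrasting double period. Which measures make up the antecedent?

In a double period the four phrases pair into a large antecedent (phrases 1–2, ending half cadence) and a large consequent (phrases 3–4, ending perfect authentic cadence). The antecedent spans measures 1–12.

measures 1–12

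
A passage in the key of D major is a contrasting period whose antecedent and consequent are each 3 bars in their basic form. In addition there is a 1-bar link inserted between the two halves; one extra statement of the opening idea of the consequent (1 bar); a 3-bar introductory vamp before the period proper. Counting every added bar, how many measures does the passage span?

Basic contrasting period: 3 + 3 = 6 bars.
6 (basic form) + 1 (link) + 1 (extra statement) + 3 (introduction) = 11.

11 measures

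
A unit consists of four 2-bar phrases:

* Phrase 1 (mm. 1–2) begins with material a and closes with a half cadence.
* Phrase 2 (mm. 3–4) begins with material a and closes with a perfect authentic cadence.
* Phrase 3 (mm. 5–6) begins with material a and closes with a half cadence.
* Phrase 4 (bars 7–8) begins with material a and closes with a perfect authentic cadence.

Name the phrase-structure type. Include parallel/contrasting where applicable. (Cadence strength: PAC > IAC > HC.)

repeated period

The cadence pattern HC–PAC–HC–PAC is weak–strong twice, and phrases 3–4 restate phrases 1–2: a period heard twice, not a double period (which would end weakly at phrase 2).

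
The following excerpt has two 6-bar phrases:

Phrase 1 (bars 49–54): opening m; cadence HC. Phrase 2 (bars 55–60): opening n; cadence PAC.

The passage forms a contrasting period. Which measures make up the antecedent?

measures 49–54

The phrase ending with the weaker cadence (half cadence) is the antecedent; the one ending more conclusively (perfect authentic cadence) is the consequent. The antecedent is measures 49–54.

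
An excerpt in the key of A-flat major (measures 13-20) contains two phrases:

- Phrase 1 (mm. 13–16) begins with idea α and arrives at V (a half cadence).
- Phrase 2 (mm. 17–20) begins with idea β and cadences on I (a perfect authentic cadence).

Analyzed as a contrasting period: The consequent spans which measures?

measures 17–20

The antecedent is the phrase ending with the weaker cadence (half cadence, phrase 1) and the consequent the one ending more conclusively (perfect authentic cadence, phrase 2); the consequent is mm. 17-20.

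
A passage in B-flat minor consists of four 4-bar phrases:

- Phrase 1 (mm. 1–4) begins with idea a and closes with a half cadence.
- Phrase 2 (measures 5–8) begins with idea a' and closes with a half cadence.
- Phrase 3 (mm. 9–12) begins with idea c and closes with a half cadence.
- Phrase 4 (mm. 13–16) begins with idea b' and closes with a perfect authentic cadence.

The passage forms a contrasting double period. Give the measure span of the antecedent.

In a double period the four phrases pair into a large antecedent (phrases 1–2, ending half cadence) and a large consequent (phrases 3–4, ending perfect authentic cadence). The antecedent spans bars 1–8.

measures 1–8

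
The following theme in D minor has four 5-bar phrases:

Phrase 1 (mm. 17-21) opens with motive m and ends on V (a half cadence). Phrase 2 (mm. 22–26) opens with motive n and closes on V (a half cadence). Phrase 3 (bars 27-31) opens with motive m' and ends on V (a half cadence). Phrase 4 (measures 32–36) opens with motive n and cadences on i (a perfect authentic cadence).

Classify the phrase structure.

parallel double period

Four phrases in two halves: the first half (measures 17-26) ends with a half cadence, the second (mm. 27–36) with a perfect authentic cadence — a large antecedent–consequent pair, i.e. a double period.
Phrase 3 begins with the same material as phrase 1, making it parallel.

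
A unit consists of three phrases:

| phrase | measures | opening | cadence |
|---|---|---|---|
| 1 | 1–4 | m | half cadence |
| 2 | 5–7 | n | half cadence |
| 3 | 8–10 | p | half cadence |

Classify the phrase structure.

phrase group

The final phrase closes with a half cadence, which is not stronger than the preceding half cadence; the 3 phrases lack an overall antecedent–consequent design and so form a phrase group.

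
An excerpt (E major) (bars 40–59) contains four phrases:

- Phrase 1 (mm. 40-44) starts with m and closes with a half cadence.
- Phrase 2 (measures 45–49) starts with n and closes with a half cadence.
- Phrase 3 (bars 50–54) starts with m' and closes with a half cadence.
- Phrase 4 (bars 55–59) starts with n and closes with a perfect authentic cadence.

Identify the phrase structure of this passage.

Four phrases in two halves: the first half (measures 40-49) ends with a half cadence, the second (mm. 50-59) with a perfect authentic cadence — a large antecedent–consequent pair, i.e. a double period.
Phrase 3 begins with the same material as phrase 1, making it parallel.

parallel double period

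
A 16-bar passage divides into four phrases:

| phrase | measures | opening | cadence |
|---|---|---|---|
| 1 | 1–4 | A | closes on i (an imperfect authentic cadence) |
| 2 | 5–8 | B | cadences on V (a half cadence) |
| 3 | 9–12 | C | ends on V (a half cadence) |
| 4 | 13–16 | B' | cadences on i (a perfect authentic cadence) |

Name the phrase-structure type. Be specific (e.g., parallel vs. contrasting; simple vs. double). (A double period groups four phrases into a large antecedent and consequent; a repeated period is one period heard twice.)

contrasting double period

Four phrases in two halves: the first half (mm. 1–8) ends with a half cadence, the second (measures 9–16) with a perfect authentic cadence — a large antecedent–consequent pair, i.e. a double period.
Phrase 3 begins with different material from phrase 1, making it contrasting.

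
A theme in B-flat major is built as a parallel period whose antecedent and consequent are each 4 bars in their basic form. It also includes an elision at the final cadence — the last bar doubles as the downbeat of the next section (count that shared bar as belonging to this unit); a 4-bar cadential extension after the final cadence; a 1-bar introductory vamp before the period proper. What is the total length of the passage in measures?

Basic parallel period: 4 + 4 = 8 bars.
8 (basic form) + 4 (cadential extension) + 1 (introduction) = 13.
The elision shares a bar with the next section but does not change this unit's count.

13 measures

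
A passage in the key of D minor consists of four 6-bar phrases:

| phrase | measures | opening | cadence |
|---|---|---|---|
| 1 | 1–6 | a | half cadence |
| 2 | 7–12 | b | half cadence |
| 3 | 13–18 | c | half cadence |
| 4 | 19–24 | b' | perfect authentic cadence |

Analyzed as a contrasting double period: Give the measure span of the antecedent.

In a double period the four phrases pair into a large antecedent (phrases 1–2, ending half cadence) and a large consequent (phrases 3–4, ending perfect authentic cadence). The antecedent spans mm. 1–12.

measures 1–12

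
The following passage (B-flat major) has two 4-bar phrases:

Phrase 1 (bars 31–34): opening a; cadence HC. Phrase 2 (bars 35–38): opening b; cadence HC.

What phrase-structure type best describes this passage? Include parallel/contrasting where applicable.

The second phrase closes with a half cadence, which is not stronger than the first phrase's half cadence; without a weak→strong cadential pair there is no antecedent–consequent relationship, so this is a phrase group rather than a period.

phrase group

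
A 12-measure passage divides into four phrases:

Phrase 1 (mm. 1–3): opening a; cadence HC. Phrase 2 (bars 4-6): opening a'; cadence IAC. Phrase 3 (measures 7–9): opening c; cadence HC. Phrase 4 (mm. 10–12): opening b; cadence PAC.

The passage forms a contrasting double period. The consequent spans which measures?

measures 7–12

In a double period the four phrases pair into a large antecedent (phrases 1–2, ending imperfect authentic cadence) and a large consequent (phrases 3–4, ending perfect authentic cadence). The consequent spans bars 7–12.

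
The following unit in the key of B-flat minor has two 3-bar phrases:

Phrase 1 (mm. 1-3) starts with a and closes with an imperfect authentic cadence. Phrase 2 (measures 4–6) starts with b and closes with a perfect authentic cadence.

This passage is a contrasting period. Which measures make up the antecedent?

measures 1–3

The antecedent is the phrase ending with the weaker cadence (imperfect authentic cadence, phrase 1) and the consequent the one ending more conclusively (perfect authentic cadence, phrase 2); the antecedent is mm. 1-3.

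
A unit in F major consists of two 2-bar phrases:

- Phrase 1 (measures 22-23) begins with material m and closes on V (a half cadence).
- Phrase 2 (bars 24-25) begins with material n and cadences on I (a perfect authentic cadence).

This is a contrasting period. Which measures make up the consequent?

measures 24–25

The phrase ending with the weaker cadence (half cadence) is the antecedent; the one ending more conclusively (perfect authentic cadence) is the consequent. The consequent is measures 24–25.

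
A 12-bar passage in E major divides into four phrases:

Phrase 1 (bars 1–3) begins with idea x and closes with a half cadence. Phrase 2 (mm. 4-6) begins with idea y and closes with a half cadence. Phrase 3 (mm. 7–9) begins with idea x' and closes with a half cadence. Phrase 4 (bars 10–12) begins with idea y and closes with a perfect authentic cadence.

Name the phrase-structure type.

parallel double period

Four phrases in two halves: the first half (mm. 1–6) ends with a half cadence, the second (measures 7–12) with a perfect authentic cadence — a large antecedent–consequent pair, i.e. a double period.
Phrase 3 begins with the same material as phrase 1, making it parallel.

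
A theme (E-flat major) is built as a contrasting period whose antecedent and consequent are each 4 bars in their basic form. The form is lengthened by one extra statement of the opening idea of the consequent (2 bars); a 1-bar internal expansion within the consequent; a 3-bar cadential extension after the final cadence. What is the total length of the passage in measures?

Basic contrasting period: 4 + 4 = 8 bars.
8 (basic form) + 2 (extra statement) + 1 (internal expansion) + 3 (cadential extension) = 14.

14 measures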